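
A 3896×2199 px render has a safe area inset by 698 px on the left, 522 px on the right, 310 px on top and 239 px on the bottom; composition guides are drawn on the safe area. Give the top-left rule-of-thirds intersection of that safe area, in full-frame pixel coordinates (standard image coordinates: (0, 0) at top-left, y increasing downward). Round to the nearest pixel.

x = 1590 px, y = 860 px

Content width = 3896 − 698 − 522 = 2676 px; content height = 2199 − 310 − 239 = 1650 px.
Top-left is one-third across and one-third down within the safe area.
x = 698 + 1 × 2676/3 = 698 + 892.00 ≈ 1590
y = 310 + 1 × 1650/3 = 310 + 550.00 ≈ 860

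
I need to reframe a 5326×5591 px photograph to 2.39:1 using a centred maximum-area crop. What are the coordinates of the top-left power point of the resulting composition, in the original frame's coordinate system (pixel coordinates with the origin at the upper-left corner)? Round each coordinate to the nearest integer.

5326/5591 < 2.39/1, so the 2.39:1 crop keeps the full width 5326 and trims height to 5326 × 1/2.39 = 2228.45 px.
Top offset = (5591 − 2228.45)/2 = 1681.27 px; left offset = 0.
Top-left is one-third across and one-third down within the crop:
x = 0.00 + 1 × 5326.00/3 ≈ 1775; y = 1681.27 + 1 × 2228.45/3 ≈ 2424.

(1775, 2424)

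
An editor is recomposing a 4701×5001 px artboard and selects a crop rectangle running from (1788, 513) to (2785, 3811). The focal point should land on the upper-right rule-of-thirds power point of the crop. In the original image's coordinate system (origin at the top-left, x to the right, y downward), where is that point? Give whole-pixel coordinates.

(2453, 1612)

Crop width = 2785 − 1788 = 997 px; one third is 332.33 px.
Crop height = 3811 − 513 = 3298 px; one third is 1099.33 px.
The upper-right point is two-thirds across and one-third down within the crop:
x = 1788 + 2 × 332.33 ≈ 2453; y = 513 + 1 × 1099.33 ≈ 1612.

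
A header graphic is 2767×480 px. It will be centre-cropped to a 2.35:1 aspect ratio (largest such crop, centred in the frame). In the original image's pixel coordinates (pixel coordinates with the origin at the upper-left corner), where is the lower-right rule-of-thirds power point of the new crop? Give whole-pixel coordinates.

x = 1572 px, y = 320 px

2767/480 > 2.35/1, so the 2.35:1 crop keeps the full height 480 and trims width to 480 × 2.35/1 = 1128.00 px.
Left offset = (2767 − 1128.00)/2 = 819.50 px; top offset = 0.
Lower-right is two-thirds across and two-thirds down within the crop:
x = 819.50 + 2 × 1128.00/3 ≈ 1572; y = 0.00 + 2 × 480.00/3 ≈ 320.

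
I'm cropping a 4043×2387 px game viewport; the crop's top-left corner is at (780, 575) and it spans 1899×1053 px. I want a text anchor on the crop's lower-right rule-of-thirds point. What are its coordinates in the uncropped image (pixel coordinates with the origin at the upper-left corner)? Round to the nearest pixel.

One third of the crop width 1899 is 633.00 px.
One third of the crop height 1053 is 351.00 px.
The lower-right point is two-thirds across and two-thirds down within the crop:
x = 780 + 2 × 633.00 ≈ 2046; y = 575 + 2 × 351.00 ≈ 1277.

(2046, 1277)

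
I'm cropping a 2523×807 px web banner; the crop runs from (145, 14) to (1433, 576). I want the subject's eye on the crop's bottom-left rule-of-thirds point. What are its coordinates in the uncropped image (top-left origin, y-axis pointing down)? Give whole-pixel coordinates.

(574, 389)

Crop width = 1433 − 145 = 1288 px; one third is 429.33 px.
Crop height = 576 − 14 = 562 px; one third is 187.33 px.
The bottom-left point is one-third across and two-thirds down within the crop:
x = 145 + 1 × 429.33 ≈ 574; y = 14 + 2 × 187.33 ≈ 389.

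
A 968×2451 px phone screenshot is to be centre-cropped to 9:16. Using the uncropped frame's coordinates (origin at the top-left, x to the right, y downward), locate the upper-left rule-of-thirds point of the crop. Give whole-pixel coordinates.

(323, 939)

968/2451 < 9/16, so the 9:16 crop keeps the full width 968 and trims height to 968 × 16/9 = 1720.89 px.
Top offset = (2451 − 1720.89)/2 = 365.06 px; left offset = 0.
Upper-left is one-third across and one-third down within the crop:
x = 0.00 + 1 × 968.00/3 ≈ 323; y = 365.06 + 1 × 1720.89/3 ≈ 939.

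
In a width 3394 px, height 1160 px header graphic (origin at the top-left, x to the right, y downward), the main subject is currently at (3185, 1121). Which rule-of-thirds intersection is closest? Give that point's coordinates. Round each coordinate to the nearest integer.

x = 2263 px, y = 773 px

Third lines: x ∈ {1131, 2263}, y ∈ {387, 773}.
3185 is closer to x = 2263; 1121 is closer to y = 773.
So the nearest intersection is the lower-right power point.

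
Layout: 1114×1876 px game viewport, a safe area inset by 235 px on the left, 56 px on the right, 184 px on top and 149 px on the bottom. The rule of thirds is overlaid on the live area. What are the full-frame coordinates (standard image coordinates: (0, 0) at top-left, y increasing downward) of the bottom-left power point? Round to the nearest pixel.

(509, 1213)

Content width = 1114 − 235 − 56 = 823 px; content height = 1876 − 184 − 149 = 1543 px.
Bottom-left is one-third across and two-thirds down within the live area.
x = 235 + 1 × 823/3 = 235 + 274.33 ≈ 509
y = 184 + 2 × 1543/3 = 184 + 1028.67 ≈ 1213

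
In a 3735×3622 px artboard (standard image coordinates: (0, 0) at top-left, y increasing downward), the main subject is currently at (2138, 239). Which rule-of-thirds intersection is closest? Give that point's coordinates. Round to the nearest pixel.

x = 2490 px, y = 1207 px

Third lines: x ∈ {1245, 2490}, y ∈ {1207, 2415}.
2138 is closer to x = 2490; 239 is closer to y = 1207.
So the nearest intersection is the upper-right power point.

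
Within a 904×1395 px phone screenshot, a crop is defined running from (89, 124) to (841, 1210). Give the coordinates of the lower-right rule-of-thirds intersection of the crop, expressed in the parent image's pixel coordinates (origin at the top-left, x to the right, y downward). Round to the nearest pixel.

Crop width = 841 − 89 = 752 px; one third is 250.67 px.
Crop height = 1210 − 124 = 1086 px; one third is 362.00 px.
The lower-right point is two-thirds across and two-thirds down within the crop:
x = 89 + 2 × 250.67 ≈ 590; y = 124 + 2 × 362.00 ≈ 848.

(590, 848)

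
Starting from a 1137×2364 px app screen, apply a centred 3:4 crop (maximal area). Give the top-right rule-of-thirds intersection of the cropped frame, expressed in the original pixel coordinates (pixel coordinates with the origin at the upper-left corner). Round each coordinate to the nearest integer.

(758, 929)

1137/2364 < 3/4, so the 3:4 crop keeps the full width 1137 and trims height to 1137 × 4/3 = 1516.00 px.
Top offset = (2364 − 1516.00)/2 = 424.00 px; left offset = 0.
Top-right is two-thirds across and one-third down within the crop:
x = 0.00 + 2 × 1137.00/3 ≈ 758; y = 424.00 + 1 × 1516.00/3 ≈ 929.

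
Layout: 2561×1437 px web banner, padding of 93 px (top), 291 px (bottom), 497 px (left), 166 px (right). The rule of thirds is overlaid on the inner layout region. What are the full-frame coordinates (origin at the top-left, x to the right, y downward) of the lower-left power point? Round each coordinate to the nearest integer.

Content width = 2561 − 497 − 166 = 1898 px; content height = 1437 − 93 − 291 = 1053 px.
Lower-left is one-third across and two-thirds down within the inner layout region.
x = 497 + 1 × 1898/3 = 497 + 632.67 ≈ 1130
y = 93 + 2 × 1053/3 = 93 + 702.00 ≈ 795

x = 1130 px, y = 795 px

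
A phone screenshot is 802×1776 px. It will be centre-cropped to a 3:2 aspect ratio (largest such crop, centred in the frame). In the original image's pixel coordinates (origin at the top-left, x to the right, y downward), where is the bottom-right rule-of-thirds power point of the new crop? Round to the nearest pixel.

802/1776 < 3/2, so the 3:2 crop keeps the full width 802 and trims height to 802 × 2/3 = 534.67 px.
Top offset = (1776 − 534.67)/2 = 620.67 px; left offset = 0.
Bottom-right is two-thirds across and two-thirds down within the crop:
x = 0.00 + 2 × 802.00/3 ≈ 535; y = 620.67 + 2 × 534.67/3 ≈ 977.

(535, 977)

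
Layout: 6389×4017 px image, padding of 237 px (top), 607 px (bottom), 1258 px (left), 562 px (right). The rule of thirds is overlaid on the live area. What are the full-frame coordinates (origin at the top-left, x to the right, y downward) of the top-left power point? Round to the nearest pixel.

x = 2781 px, y = 1295 px

Content width = 6389 − 1258 − 562 = 4569 px; content height = 4017 − 237 − 607 = 3173 px.
Top-left is one-third across and one-third down within the live area.
x = 1258 + 1 × 4569/3 = 1258 + 1523.00 ≈ 2781
y = 237 + 1 × 3173/3 = 237 + 1057.67 ≈ 1295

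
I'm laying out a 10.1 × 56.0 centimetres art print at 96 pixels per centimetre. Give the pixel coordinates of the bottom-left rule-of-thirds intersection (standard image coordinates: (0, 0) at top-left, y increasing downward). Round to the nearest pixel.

In pixels the canvas is 10.1 × 96 = 969.6 wide and 56.0 × 96 = 5376 tall.
The bottom-left point is one-third across and two-thirds down:
x = 1 × 969.6/3 ≈ 323; y = 2 × 5376/3 ≈ 3584.

x = 323 px, y = 3584 px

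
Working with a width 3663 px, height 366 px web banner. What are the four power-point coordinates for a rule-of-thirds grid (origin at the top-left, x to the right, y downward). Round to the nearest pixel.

(1221, 122), (2442, 122), (1221, 244), (2442, 244)

One third of 3663 is 1221; one third of 366 is 122.
Vertical third lines at x = 1221 and x = 2442; horizontal third lines at y = 122 and y = 244.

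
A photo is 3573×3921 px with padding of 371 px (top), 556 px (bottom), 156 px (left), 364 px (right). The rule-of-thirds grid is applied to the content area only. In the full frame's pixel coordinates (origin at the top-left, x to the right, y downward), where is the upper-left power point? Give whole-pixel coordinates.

(1174, 1369)

Content width = 3573 − 156 − 364 = 3053 px; content height = 3921 − 371 − 556 = 2994 px.
Upper-left is one-third across and one-third down within the content area.
x = 156 + 1 × 3053/3 = 156 + 1017.67 ≈ 1174
y = 371 + 1 × 2994/3 = 371 + 998.00 ≈ 1369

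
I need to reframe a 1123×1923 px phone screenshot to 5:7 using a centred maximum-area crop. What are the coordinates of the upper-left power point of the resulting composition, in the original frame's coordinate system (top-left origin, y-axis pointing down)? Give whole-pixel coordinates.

1123/1923 < 5/7, so the 5:7 crop keeps the full width 1123 and trims height to 1123 × 7/5 = 1572.20 px.
Top offset = (1923 − 1572.20)/2 = 175.40 px; left offset = 0.
Upper-left is one-third across and one-third down within the crop:
x = 0.00 + 1 × 1123.00/3 ≈ 374; y = 175.40 + 1 × 1572.20/3 ≈ 699.

(374, 699)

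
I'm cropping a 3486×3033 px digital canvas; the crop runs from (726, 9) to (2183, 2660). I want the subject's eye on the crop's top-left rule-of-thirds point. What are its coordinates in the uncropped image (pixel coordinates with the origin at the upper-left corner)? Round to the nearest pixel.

Crop width = 2183 − 726 = 1457 px; one third is 485.67 px.
Crop height = 2660 − 9 = 2651 px; one third is 883.67 px.
The top-left point is one-third across and one-third down within the crop:
x = 726 + 1 × 485.67 ≈ 1212; y = 9 + 1 × 883.67 ≈ 893.

(1212, 893)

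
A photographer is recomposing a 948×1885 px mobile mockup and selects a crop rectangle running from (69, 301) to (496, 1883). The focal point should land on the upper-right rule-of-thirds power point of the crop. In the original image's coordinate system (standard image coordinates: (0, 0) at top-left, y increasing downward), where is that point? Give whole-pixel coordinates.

x = 354 px, y = 828 px

Crop width = 496 − 69 = 427 px; one third is 142.33 px.
Crop height = 1883 − 301 = 1582 px; one third is 527.33 px.
The upper-right point is two-thirds across and one-third down within the crop:
x = 69 + 2 × 142.33 ≈ 354; y = 301 + 1 × 527.33 ≈ 828.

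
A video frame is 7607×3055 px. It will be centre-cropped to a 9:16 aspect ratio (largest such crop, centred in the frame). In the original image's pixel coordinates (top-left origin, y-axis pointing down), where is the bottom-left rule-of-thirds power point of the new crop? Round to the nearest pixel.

(3517, 2037)

7607/3055 > 9/16, so the 9:16 crop keeps the full height 3055 and trims width to 3055 × 9/16 = 1718.44 px.
Left offset = (7607 − 1718.44)/2 = 2944.28 px; top offset = 0.
Bottom-left is one-third across and two-thirds down within the crop:
x = 2944.28 + 1 × 1718.44/3 ≈ 3517; y = 0.00 + 2 × 3055.00/3 ≈ 2037.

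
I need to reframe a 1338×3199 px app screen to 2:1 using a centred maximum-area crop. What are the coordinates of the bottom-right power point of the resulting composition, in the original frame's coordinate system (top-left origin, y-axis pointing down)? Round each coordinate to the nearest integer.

1338/3199 < 2/1, so the 2:1 crop keeps the full width 1338 and trims height to 1338 × 1/2 = 669.00 px.
Top offset = (3199 − 669.00)/2 = 1265.00 px; left offset = 0.
Bottom-right is two-thirds across and two-thirds down within the crop:
x = 0.00 + 2 × 1338.00/3 ≈ 892; y = 1265.00 + 2 × 669.00/3 ≈ 1711.

(892, 1711)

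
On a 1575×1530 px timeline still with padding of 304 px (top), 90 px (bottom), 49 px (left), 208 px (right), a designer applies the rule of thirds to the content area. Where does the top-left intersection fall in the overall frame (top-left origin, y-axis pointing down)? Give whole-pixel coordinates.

Content width = 1575 − 49 − 208 = 1318 px; content height = 1530 − 304 − 90 = 1136 px.
Top-left is one-third across and one-third down within the content area.
x = 49 + 1 × 1318/3 = 49 + 439.33 ≈ 488
y = 304 + 1 × 1136/3 = 304 + 378.67 ≈ 683

(488, 683)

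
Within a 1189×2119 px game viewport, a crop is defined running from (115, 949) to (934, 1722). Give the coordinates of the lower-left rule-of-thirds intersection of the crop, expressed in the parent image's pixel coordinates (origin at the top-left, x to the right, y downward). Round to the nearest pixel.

x = 388 px, y = 1464 px

Crop width = 934 − 115 = 819 px; one third is 273.00 px.
Crop height = 1722 − 949 = 773 px; one third is 257.67 px.
The lower-left point is one-third across and two-thirds down within the crop:
x = 115 + 1 × 273.00 ≈ 388; y = 949 + 2 × 257.67 ≈ 1464.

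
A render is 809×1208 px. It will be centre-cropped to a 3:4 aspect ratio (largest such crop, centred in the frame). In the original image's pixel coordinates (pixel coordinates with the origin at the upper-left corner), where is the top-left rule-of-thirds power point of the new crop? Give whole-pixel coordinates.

809/1208 < 3/4, so the 3:4 crop keeps the full width 809 and trims height to 809 × 4/3 = 1078.67 px.
Top offset = (1208 − 1078.67)/2 = 64.67 px; left offset = 0.
Top-left is one-third across and one-third down within the crop:
x = 0.00 + 1 × 809.00/3 ≈ 270; y = 64.67 + 1 × 1078.67/3 ≈ 424.

(270, 424)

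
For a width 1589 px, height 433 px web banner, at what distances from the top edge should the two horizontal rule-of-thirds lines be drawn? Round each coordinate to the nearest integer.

433 / 3 = 144.33, so the horizontal lines sit at one and two thirds of 433.

144 px and 289 px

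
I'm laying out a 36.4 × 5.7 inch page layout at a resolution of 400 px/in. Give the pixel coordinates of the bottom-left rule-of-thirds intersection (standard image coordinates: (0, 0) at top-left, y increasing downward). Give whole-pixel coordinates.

In pixels the canvas is 36.4 × 400 = 14560 wide and 5.7 × 400 = 2280 tall.
The bottom-left point is one-third across and two-thirds down:
x = 1 × 14560/3 ≈ 4853; y = 2 × 2280/3 ≈ 1520.

x = 4853 px, y = 1520 px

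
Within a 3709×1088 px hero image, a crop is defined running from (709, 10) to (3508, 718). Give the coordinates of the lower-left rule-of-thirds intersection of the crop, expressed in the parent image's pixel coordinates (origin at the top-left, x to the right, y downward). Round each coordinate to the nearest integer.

x = 1642 px, y = 482 px

Crop width = 3508 − 709 = 2799 px; one third is 933.00 px.
Crop height = 718 − 10 = 708 px; one third is 236.00 px.
The lower-left point is one-third across and two-thirds down within the crop:
x = 709 + 1 × 933.00 ≈ 1642; y = 10 + 2 × 236.00 ≈ 482.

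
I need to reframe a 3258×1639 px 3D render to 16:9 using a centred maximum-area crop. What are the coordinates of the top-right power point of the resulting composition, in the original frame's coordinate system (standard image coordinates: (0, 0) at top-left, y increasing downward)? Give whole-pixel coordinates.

x = 2115 px, y = 546 px

3258/1639 > 16/9, so the 16:9 crop keeps the full height 1639 and trims width to 1639 × 16/9 = 2913.78 px.
Left offset = (3258 − 2913.78)/2 = 172.11 px; top offset = 0.
Top-right is two-thirds across and one-third down within the crop:
x = 172.11 + 2 × 2913.78/3 ≈ 2115; y = 0.00 + 1 × 1639.00/3 ≈ 546.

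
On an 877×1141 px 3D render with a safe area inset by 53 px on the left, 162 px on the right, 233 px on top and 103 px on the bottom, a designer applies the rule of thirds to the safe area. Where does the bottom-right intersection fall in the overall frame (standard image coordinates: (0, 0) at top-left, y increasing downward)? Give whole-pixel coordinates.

x = 494 px, y = 770 px

Content width = 877 − 53 − 162 = 662 px; content height = 1141 − 233 − 103 = 805 px.
Bottom-right is two-thirds across and two-thirds down within the safe area.
x = 53 + 2 × 662/3 = 53 + 441.33 ≈ 494
y = 233 + 2 × 805/3 = 233 + 536.67 ≈ 770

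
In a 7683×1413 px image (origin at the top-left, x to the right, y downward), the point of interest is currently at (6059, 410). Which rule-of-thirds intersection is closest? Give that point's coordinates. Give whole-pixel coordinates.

x = 5122 px, y = 471 px

Third lines: x ∈ {2561, 5122}, y ∈ {471, 942}.
6059 is closer to x = 5122; 410 is closer to y = 471.
So the nearest intersection is the upper-right power point.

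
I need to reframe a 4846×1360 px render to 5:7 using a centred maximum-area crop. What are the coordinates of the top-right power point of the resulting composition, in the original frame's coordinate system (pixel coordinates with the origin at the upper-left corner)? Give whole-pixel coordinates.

(2585, 453)

4846/1360 > 5/7, so the 5:7 crop keeps the full height 1360 and trims width to 1360 × 5/7 = 971.43 px.
Left offset = (4846 − 971.43)/2 = 1937.29 px; top offset = 0.
Top-right is two-thirds across and one-third down within the crop:
x = 1937.29 + 2 × 971.43/3 ≈ 2585; y = 0.00 + 1 × 1360.00/3 ≈ 453.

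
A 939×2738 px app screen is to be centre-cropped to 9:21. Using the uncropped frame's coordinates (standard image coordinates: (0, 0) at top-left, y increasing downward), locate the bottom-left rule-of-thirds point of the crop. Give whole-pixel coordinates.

939/2738 < 9/21, so the 9:21 crop keeps the full width 939 and trims height to 939 × 21/9 = 2191.00 px.
Top offset = (2738 − 2191.00)/2 = 273.50 px; left offset = 0.
Bottom-left is one-third across and two-thirds down within the crop:
x = 0.00 + 1 × 939.00/3 ≈ 313; y = 273.50 + 2 × 2191.00/3 ≈ 1734.

x = 313 px, y = 1734 px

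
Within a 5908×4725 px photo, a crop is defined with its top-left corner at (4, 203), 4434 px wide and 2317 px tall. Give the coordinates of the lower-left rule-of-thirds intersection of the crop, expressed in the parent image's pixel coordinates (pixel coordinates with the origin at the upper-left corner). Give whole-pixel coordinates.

(1482, 1748)

One third of the crop width 4434 is 1478.00 px.
One third of the crop height 2317 is 772.33 px.
The lower-left point is one-third across and two-thirds down within the crop:
x = 4 + 1 × 1478.00 ≈ 1482; y = 203 + 2 × 772.33 ≈ 1748.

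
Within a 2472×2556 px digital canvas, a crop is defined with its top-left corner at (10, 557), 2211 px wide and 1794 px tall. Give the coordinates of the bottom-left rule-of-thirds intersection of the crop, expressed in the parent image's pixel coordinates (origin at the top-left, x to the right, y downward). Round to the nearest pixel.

One third of the crop width 2211 is 737.00 px.
One third of the crop height 1794 is 598.00 px.
The bottom-left point is one-third across and two-thirds down within the crop:
x = 10 + 1 × 737.00 ≈ 747; y = 557 + 2 × 598.00 ≈ 1753.

x = 747 px, y = 1753 px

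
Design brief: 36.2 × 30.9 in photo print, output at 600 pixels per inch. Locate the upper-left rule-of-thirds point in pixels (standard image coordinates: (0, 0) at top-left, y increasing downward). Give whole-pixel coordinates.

x = 7240 px, y = 6180 px

In pixels the canvas is 36.2 × 600 = 21720 wide and 30.9 × 600 = 18540 tall.
The upper-left point is one-third across and one-third down:
x = 1 × 21720/3 ≈ 7240; y = 1 × 18540/3 ≈ 6180.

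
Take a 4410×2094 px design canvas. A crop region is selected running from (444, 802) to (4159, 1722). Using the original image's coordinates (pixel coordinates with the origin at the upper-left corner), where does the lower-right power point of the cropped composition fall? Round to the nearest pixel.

x = 2921 px, y = 1415 px

Crop width = 4159 − 444 = 3715 px; one third is 1238.33 px.
Crop height = 1722 − 802 = 920 px; one third is 306.67 px.
The lower-right point is two-thirds across and two-thirds down within the crop:
x = 444 + 2 × 1238.33 ≈ 2921; y = 802 + 2 × 306.67 ≈ 1415.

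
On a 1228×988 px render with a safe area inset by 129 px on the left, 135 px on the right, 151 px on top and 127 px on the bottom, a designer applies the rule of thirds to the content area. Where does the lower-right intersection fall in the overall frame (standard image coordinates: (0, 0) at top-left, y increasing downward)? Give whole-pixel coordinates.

(772, 624)

Content width = 1228 − 129 − 135 = 964 px; content height = 988 − 151 − 127 = 710 px.
Lower-right is two-thirds across and two-thirds down within the content area.
x = 129 + 2 × 964/3 = 129 + 642.67 ≈ 772
y = 151 + 2 × 710/3 = 151 + 473.33 ≈ 624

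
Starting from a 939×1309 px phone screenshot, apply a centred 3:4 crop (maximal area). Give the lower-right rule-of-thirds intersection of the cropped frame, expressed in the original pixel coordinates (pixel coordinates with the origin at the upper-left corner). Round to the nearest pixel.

(626, 863)

939/1309 < 3/4, so the 3:4 crop keeps the full width 939 and trims height to 939 × 4/3 = 1252.00 px.
Top offset = (1309 − 1252.00)/2 = 28.50 px; left offset = 0.
Lower-right is two-thirds across and two-thirds down within the crop:
x = 0.00 + 2 × 939.00/3 ≈ 626; y = 28.50 + 2 × 1252.00/3 ≈ 863.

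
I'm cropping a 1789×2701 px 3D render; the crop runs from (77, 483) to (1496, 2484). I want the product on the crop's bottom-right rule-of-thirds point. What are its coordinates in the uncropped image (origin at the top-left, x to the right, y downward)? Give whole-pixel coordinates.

Crop width = 1496 − 77 = 1419 px; one third is 473.00 px.
Crop height = 2484 − 483 = 2001 px; one third is 667.00 px.
The bottom-right point is two-thirds across and two-thirds down within the crop:
x = 77 + 2 × 473.00 ≈ 1023; y = 483 + 2 × 667.00 ≈ 1817.

(1023, 1817)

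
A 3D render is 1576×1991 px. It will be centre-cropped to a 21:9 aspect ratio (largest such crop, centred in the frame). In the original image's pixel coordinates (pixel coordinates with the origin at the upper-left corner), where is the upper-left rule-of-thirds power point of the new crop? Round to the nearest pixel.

(525, 883)

1576/1991 < 21/9, so the 21:9 crop keeps the full width 1576 and trims height to 1576 × 9/21 = 675.43 px.
Top offset = (1991 − 675.43)/2 = 657.79 px; left offset = 0.
Upper-left is one-third across and one-third down within the crop:
x = 0.00 + 1 × 1576.00/3 ≈ 525; y = 657.79 + 1 × 675.43/3 ≈ 883.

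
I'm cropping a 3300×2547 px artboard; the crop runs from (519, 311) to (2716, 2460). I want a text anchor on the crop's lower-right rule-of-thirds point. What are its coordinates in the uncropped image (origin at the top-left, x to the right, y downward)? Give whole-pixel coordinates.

x = 1984 px, y = 1744 px

Crop width = 2716 − 519 = 2197 px; one third is 732.33 px.
Crop height = 2460 − 311 = 2149 px; one third is 716.33 px.
The lower-right point is two-thirds across and two-thirds down within the crop:
x = 519 + 2 × 732.33 ≈ 1984; y = 311 + 2 × 716.33 ≈ 1744.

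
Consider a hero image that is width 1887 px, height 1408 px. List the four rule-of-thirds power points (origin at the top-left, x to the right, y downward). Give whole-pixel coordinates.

One third of 1887 is 629; one third of 1408 is 469.33.
Vertical third lines at x = 629 and x = 1258; horizontal third lines at y = 469 and y = 939.

(629, 469), (1258, 469), (629, 939), (1258, 939)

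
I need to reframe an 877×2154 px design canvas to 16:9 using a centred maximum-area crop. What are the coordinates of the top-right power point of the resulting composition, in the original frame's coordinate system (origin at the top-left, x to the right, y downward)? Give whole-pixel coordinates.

877/2154 < 16/9, so the 16:9 crop keeps the full width 877 and trims height to 877 × 9/16 = 493.31 px.
Top offset = (2154 − 493.31)/2 = 830.34 px; left offset = 0.
Top-right is two-thirds across and one-third down within the crop:
x = 0.00 + 2 × 877.00/3 ≈ 585; y = 830.34 + 1 × 493.31/3 ≈ 995.

x = 585 px, y = 995 px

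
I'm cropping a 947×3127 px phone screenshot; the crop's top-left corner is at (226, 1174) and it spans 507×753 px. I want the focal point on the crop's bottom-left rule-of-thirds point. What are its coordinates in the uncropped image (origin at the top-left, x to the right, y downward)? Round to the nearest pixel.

One third of the crop width 507 is 169.00 px.
One third of the crop height 753 is 251.00 px.
The bottom-left point is one-third across and two-thirds down within the crop:
x = 226 + 1 × 169.00 ≈ 395; y = 1174 + 2 × 251.00 ≈ 1676.

x = 395 px, y = 1676 px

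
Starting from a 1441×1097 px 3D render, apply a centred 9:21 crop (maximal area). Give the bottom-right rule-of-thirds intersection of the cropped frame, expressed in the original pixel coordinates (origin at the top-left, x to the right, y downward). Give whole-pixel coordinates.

1441/1097 > 9/21, so the 9:21 crop keeps the full height 1097 and trims width to 1097 × 9/21 = 470.14 px.
Left offset = (1441 − 470.14)/2 = 485.43 px; top offset = 0.
Bottom-right is two-thirds across and two-thirds down within the crop:
x = 485.43 + 2 × 470.14/3 ≈ 799; y = 0.00 + 2 × 1097.00/3 ≈ 731.

x = 799 px, y = 731 px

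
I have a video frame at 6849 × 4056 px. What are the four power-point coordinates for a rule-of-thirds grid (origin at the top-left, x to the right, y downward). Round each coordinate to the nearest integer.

One third of 6849 is 2283; one third of 4056 is 1352.
Vertical third lines at x = 2283 and x = 4566; horizontal third lines at y = 1352 and y = 2704.

(2283, 1352), (4566, 1352), (2283, 2704), (4566, 2704)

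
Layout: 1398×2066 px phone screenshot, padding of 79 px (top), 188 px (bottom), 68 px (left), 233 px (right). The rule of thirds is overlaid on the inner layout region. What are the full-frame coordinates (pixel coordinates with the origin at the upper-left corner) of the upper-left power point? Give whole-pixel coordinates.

x = 434 px, y = 679 px

Content width = 1398 − 68 − 233 = 1097 px; content height = 2066 − 79 − 188 = 1799 px.
Upper-left is one-third across and one-third down within the inner layout region.
x = 68 + 1 × 1097/3 = 68 + 365.67 ≈ 434
y = 79 + 1 × 1799/3 = 79 + 599.67 ≈ 679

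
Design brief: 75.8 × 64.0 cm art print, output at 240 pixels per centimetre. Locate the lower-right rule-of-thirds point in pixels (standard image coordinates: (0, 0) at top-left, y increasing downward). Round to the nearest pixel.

(12128, 10240)

In pixels the canvas is 75.8 × 240 = 18192 wide and 64.0 × 240 = 15360 tall.
The lower-right point is two-thirds across and two-thirds down:
x = 2 × 18192/3 ≈ 12128; y = 2 × 15360/3 ≈ 10240.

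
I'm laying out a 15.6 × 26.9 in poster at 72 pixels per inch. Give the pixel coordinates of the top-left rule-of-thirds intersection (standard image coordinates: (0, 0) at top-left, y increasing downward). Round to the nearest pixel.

x = 374 px, y = 646 px

In pixels the canvas is 15.6 × 72 = 1123.2 wide and 26.9 × 72 = 1936.8 tall.
The top-left point is one-third across and one-third down:
x = 1 × 1123.2/3 ≈ 374; y = 1 × 1936.8/3 ≈ 646.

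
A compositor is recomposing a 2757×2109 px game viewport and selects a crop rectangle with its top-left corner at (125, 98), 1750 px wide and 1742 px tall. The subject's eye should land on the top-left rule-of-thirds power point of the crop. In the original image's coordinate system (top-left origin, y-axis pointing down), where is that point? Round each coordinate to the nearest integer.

One third of the crop width 1750 is 583.33 px.
One third of the crop height 1742 is 580.67 px.
The top-left point is one-third across and one-third down within the crop:
x = 125 + 1 × 583.33 ≈ 708; y = 98 + 1 × 580.67 ≈ 679.

x = 708 px, y = 679 px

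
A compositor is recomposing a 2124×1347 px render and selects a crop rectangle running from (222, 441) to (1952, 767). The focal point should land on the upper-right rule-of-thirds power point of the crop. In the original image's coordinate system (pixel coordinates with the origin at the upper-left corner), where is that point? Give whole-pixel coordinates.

Crop width = 1952 − 222 = 1730 px; one third is 576.67 px.
Crop height = 767 − 441 = 326 px; one third is 108.67 px.
The upper-right point is two-thirds across and one-third down within the crop:
x = 222 + 2 × 576.67 ≈ 1375; y = 441 + 1 × 108.67 ≈ 550.

x = 1375 px, y = 550 px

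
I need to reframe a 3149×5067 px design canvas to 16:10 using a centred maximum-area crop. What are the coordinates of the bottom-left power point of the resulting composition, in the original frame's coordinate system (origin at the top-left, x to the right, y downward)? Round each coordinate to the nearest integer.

3149/5067 < 16/10, so the 16:10 crop keeps the full width 3149 and trims height to 3149 × 10/16 = 1968.12 px.
Top offset = (5067 − 1968.12)/2 = 1549.44 px; left offset = 0.
Bottom-left is one-third across and two-thirds down within the crop:
x = 0.00 + 1 × 3149.00/3 ≈ 1050; y = 1549.44 + 2 × 1968.12/3 ≈ 2862.

x = 1050 px, y = 2862 px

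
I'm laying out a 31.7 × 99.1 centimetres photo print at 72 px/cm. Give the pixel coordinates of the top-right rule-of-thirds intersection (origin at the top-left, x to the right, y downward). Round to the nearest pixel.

In pixels the canvas is 31.7 × 72 = 2282.4 wide and 99.1 × 72 = 7135.2 tall.
The top-right point is two-thirds across and one-third down:
x = 2 × 2282.4/3 ≈ 1522; y = 1 × 7135.2/3 ≈ 2378.

x = 1522 px, y = 2378 px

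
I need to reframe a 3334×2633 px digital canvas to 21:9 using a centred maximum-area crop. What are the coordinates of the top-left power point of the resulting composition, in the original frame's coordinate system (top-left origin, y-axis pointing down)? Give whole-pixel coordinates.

3334/2633 < 21/9, so the 21:9 crop keeps the full width 3334 and trims height to 3334 × 9/21 = 1428.86 px.
Top offset = (2633 − 1428.86)/2 = 602.07 px; left offset = 0.
Top-left is one-third across and one-third down within the crop:
x = 0.00 + 1 × 3334.00/3 ≈ 1111; y = 602.07 + 1 × 1428.86/3 ≈ 1078.

(1111, 1078)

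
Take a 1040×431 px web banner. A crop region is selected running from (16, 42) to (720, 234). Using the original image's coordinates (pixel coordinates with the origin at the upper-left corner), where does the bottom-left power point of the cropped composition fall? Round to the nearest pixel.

(251, 170)

Crop width = 720 − 16 = 704 px; one third is 234.67 px.
Crop height = 234 − 42 = 192 px; one third is 64.00 px.
The bottom-left point is one-third across and two-thirds down within the crop:
x = 16 + 1 × 234.67 ≈ 251; y = 42 + 2 × 64.00 ≈ 170.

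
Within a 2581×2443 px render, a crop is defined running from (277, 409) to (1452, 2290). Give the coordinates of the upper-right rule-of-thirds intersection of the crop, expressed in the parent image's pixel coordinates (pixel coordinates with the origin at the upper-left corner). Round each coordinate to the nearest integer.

(1060, 1036)

Crop width = 1452 − 277 = 1175 px; one third is 391.67 px.
Crop height = 2290 − 409 = 1881 px; one third is 627.00 px.
The upper-right point is two-thirds across and one-third down within the crop:
x = 277 + 2 × 391.67 ≈ 1060; y = 409 + 1 × 627.00 ≈ 1036.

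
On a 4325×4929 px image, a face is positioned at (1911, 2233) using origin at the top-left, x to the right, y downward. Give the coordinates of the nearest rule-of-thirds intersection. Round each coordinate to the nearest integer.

(1442, 1643)

Third lines: x ∈ {1442, 2883}, y ∈ {1643, 3286}.
1911 is closer to x = 1442; 2233 is closer to y = 1643.
So the nearest intersection is the upper-left power point.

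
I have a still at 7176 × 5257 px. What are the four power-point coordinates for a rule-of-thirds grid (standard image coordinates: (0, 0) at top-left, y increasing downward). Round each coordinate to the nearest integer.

(2392, 1752), (4784, 1752), (2392, 3505), (4784, 3505)

One third of 7176 is 2392; one third of 5257 is 1752.33.
Vertical third lines at x = 2392 and x = 4784; horizontal third lines at y = 1752 and y = 3505.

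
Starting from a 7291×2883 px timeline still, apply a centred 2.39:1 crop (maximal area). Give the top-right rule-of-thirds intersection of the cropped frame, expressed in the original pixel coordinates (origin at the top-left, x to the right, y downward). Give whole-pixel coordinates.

(4794, 961)

7291/2883 > 2.39/1, so the 2.39:1 crop keeps the full height 2883 and trims width to 2883 × 2.39/1 = 6890.37 px.
Left offset = (7291 − 6890.37)/2 = 200.31 px; top offset = 0.
Top-right is two-thirds across and one-third down within the crop:
x = 200.31 + 2 × 6890.37/3 ≈ 4794; y = 0.00 + 1 × 2883.00/3 ≈ 961.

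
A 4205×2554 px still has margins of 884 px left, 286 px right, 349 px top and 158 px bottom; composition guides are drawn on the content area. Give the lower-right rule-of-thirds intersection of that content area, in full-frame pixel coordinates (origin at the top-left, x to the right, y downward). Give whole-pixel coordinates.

Content width = 4205 − 884 − 286 = 3035 px; content height = 2554 − 349 − 158 = 2047 px.
Lower-right is two-thirds across and two-thirds down within the content area.
x = 884 + 2 × 3035/3 = 884 + 2023.33 ≈ 2907
y = 349 + 2 × 2047/3 = 349 + 1364.67 ≈ 1714

x = 2907 px, y = 1714 px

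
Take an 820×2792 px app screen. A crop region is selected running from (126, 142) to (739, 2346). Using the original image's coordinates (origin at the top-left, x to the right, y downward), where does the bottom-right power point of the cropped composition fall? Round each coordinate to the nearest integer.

(535, 1611)

Crop width = 739 − 126 = 613 px; one third is 204.33 px.
Crop height = 2346 − 142 = 2204 px; one third is 734.67 px.
The bottom-right point is two-thirds across and two-thirds down within the crop:
x = 126 + 2 × 204.33 ≈ 535; y = 142 + 2 × 734.67 ≈ 1611.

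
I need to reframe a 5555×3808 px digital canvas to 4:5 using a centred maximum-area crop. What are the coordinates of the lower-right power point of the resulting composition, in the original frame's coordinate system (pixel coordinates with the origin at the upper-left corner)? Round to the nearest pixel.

5555/3808 > 4/5, so the 4:5 crop keeps the full height 3808 and trims width to 3808 × 4/5 = 3046.40 px.
Left offset = (5555 − 3046.40)/2 = 1254.30 px; top offset = 0.
Lower-right is two-thirds across and two-thirds down within the crop:
x = 1254.30 + 2 × 3046.40/3 ≈ 3285; y = 0.00 + 2 × 3808.00/3 ≈ 2539.

x = 3285 px, y = 2539 px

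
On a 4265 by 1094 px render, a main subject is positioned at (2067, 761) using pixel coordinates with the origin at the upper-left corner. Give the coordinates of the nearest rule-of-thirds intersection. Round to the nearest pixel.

(1422, 729)

Third lines: x ∈ {1422, 2843}, y ∈ {365, 729}.
2067 is closer to x = 1422; 761 is closer to y = 729.
So the nearest intersection is the lower-left power point.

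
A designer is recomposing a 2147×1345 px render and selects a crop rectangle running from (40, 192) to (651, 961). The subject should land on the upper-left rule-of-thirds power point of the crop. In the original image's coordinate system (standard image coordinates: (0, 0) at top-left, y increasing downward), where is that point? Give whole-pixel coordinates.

Crop width = 651 − 40 = 611 px; one third is 203.67 px.
Crop height = 961 − 192 = 769 px; one third is 256.33 px.
The upper-left point is one-third across and one-third down within the crop:
x = 40 + 1 × 203.67 ≈ 244; y = 192 + 1 × 256.33 ≈ 448.

(244, 448)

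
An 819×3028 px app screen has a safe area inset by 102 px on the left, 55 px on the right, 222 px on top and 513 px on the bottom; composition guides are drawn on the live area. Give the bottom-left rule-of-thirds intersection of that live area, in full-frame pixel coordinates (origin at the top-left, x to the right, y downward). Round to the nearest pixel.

(323, 1751)

Content width = 819 − 102 − 55 = 662 px; content height = 3028 − 222 − 513 = 2293 px.
Bottom-left is one-third across and two-thirds down within the live area.
x = 102 + 1 × 662/3 = 102 + 220.67 ≈ 323
y = 222 + 2 × 2293/3 = 222 + 1528.67 ≈ 1751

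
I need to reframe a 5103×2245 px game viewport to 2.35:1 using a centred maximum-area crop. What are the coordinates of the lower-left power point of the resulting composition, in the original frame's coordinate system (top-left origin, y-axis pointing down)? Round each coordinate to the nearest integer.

5103/2245 < 2.35/1, so the 2.35:1 crop keeps the full width 5103 and trims height to 5103 × 1/2.35 = 2171.49 px.
Top offset = (2245 − 2171.49)/2 = 36.76 px; left offset = 0.
Lower-left is one-third across and two-thirds down within the crop:
x = 0.00 + 1 × 5103.00/3 ≈ 1701; y = 36.76 + 2 × 2171.49/3 ≈ 1484.

(1701, 1484)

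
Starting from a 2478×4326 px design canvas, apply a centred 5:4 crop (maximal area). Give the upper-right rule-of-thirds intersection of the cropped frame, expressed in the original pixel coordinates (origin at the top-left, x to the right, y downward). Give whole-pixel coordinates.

(1652, 1833)

2478/4326 < 5/4, so the 5:4 crop keeps the full width 2478 and trims height to 2478 × 4/5 = 1982.40 px.
Top offset = (4326 − 1982.40)/2 = 1171.80 px; left offset = 0.
Upper-right is two-thirds across and one-third down within the crop:
x = 0.00 + 2 × 2478.00/3 ≈ 1652; y = 1171.80 + 1 × 1982.40/3 ≈ 1833.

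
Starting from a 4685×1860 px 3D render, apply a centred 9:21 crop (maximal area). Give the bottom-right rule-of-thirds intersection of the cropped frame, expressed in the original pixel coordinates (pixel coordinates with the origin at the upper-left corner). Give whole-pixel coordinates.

4685/1860 > 9/21, so the 9:21 crop keeps the full height 1860 and trims width to 1860 × 9/21 = 797.14 px.
Left offset = (4685 − 797.14)/2 = 1943.93 px; top offset = 0.
Bottom-right is two-thirds across and two-thirds down within the crop:
x = 1943.93 + 2 × 797.14/3 ≈ 2475; y = 0.00 + 2 × 1860.00/3 ≈ 1240.

x = 2475 px, y = 1240 px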